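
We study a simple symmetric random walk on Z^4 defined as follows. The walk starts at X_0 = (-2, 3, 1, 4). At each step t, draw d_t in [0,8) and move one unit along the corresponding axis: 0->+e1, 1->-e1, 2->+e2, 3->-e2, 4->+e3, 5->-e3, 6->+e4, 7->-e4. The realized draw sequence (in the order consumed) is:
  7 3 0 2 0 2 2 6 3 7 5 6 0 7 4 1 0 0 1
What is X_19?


t=0: X=(-2, 3, 1, 4), d=7 → -e4, X_1=(-2, 3, 1, 3)
t=1: X=(-2, 3, 1, 3), d=3 → -e2, X_2=(-2, 2, 1, 3)
t=2: X=(-2, 2, 1, 3), d=0 → +e1, X_3=(-1, 2, 1, 3)
t=3: X=(-1, 2, 1, 3), d=2 → +e2, X_4=(-1, 3, 1, 3)
t=4: X=(-1, 3, 1, 3), d=0 → +e1, X_5=(0, 3, 1, 3)
t=5: X=(0, 3, 1, 3), d=2 → +e2, X_6=(0, 4, 1, 3)
t=6: X=(0, 4, 1, 3), d=2 → +e2, X_7=(0, 5, 1, 3)
t=7: X=(0, 5, 1, 3), d=6 → +e4, X_8=(0, 5, 1, 4)
t=8: X=(0, 5, 1, 4), d=3 → -e2, X_9=(0, 4, 1, 4)
t=9: X=(0, 4, 1, 4), d=7 → -e4, X_10=(0, 4, 1, 3)
t=10: X=(0, 4, 1, 3), d=5 → -e3, X_11=(0, 4, 0, 3)
t=11: X=(0, 4, 0, 3), d=6 → +e4, X_12=(0, 4, 0, 4)
t=12: X=(0, 4, 0, 4), d=0 → +e1, X_13=(1, 4, 0, 4)
t=13: X=(1, 4, 0, 4), d=7 → -e4, X_14=(1, 4, 0, 3)
t=14: X=(1, 4, 0, 3), d=4 → +e3, X_15=(1, 4, 1, 3)
t=15: X=(1, 4, 1, 3), d=1 → -e1, X_16=(0, 4, 1, 3)
t=16: X=(0, 4, 1, 3), d=0 → +e1, X_17=(1, 4, 1, 3)
t=17: X=(1, 4, 1, 3), d=0 → +e1, X_18=(2, 4, 1, 3)
t=18: X=(2, 4, 1, 3), d=1 → -e1, X_19=(1, 4, 1, 3)

(1, 4, 1, 3)


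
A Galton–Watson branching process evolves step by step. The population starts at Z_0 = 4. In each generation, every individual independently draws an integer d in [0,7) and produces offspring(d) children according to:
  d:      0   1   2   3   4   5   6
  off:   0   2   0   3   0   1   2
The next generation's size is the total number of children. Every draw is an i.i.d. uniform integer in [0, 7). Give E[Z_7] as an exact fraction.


8388608/823543

Outcome values over d=0..6: [0, 2, 0, 3, 0, 1, 2]
Σy = 8, Σy² = 18, M = 7
μ = 8/7 = 8/7,  σ² = 18/7 − (8/7)² = 62/49
E[Z_0] = 4
E[Z_1] = 8/7·E[Z_0] = 32/7
E[Z_2] = 8/7·E[Z_1] = 256/49
E[Z_3] = 8/7·E[Z_2] = 2048/343
E[Z_4] = 8/7·E[Z_3] = 16384/2401
E[Z_5] = 8/7·E[Z_4] = 131072/16807
E[Z_6] = 8/7·E[Z_5] = 1048576/117649
E[Z_7] = 8/7·E[Z_6] = 8388608/823543


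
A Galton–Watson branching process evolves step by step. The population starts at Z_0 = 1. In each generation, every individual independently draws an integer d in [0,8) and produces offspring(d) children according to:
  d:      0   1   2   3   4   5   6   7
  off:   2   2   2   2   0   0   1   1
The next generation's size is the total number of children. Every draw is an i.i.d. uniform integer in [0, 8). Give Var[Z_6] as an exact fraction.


Outcome values over d=0..7: [2, 2, 2, 2, 0, 0, 1, 1]
Σy = 10, Σy² = 18, M = 8
μ = 10/8 = 5/4,  σ² = 18/8 − (5/4)² = 11/16
V_0 = 0, E_0 = 1
V_1 = 11/16·E_0 + (5/4)²·V_0 = 11/16;  E_1 = 5/4
V_2 = 11/16·E_1 + (5/4)²·V_1 = 495/256;  E_2 = 25/16
V_3 = 11/16·E_2 + (5/4)²·V_2 = 16775/4096;  E_3 = 125/64
V_4 = 11/16·E_3 + (5/4)²·V_3 = 507375/65536;  E_4 = 625/256
V_5 = 11/16·E_4 + (5/4)²·V_4 = 14444375/1048576;  E_5 = 3125/1024
V_6 = 11/16·E_5 + (5/4)²·V_5 = 396309375/16777216;  E_6 = 15625/4096

396309375/16777216


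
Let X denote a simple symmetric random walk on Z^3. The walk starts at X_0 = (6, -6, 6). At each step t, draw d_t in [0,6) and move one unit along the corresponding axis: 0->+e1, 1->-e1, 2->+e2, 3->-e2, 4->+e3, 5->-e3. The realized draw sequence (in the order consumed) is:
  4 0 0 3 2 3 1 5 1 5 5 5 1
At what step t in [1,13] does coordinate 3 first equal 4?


t=0: X=(6, -6, 6), d=4 → +e3, X_1=(6, -6, 7)
t=1: X=(6, -6, 7), d=0 → +e1, X_2=(7, -6, 7)
t=2: X=(7, -6, 7), d=0 → +e1, X_3=(8, -6, 7)
t=3: X=(8, -6, 7), d=3 → -e2, X_4=(8, -7, 7)
t=4: X=(8, -7, 7), d=2 → +e2, X_5=(8, -6, 7)
t=5: X=(8, -6, 7), d=3 → -e2, X_6=(8, -7, 7)
t=6: X=(8, -7, 7), d=1 → -e1, X_7=(7, -7, 7)
t=7: X=(7, -7, 7), d=5 → -e3, X_8=(7, -7, 6)
t=8: X=(7, -7, 6), d=1 → -e1, X_9=(6, -7, 6)
t=9: X=(6, -7, 6), d=5 → -e3, X_10=(6, -7, 5)
t=10: X=(6, -7, 5), d=5 → -e3, X_11=(6, -7, 4)
t=11: X=(6, -7, 4), d=5 → -e3, X_12=(6, -7, 3)
t=12: X=(6, -7, 3), d=1 → -e1, X_13=(5, -7, 3)

11


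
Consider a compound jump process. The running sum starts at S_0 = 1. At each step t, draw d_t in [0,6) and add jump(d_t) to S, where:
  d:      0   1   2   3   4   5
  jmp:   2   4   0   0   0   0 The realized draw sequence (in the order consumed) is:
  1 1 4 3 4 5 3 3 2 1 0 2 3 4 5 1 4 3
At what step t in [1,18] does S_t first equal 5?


t=0: S=1, d=1, jump=4, S_1=5
t=1: S=5, d=1, jump=4, S_2=9
t=2: S=9, d=4, jump=0, S_3=9
t=3: S=9, d=3, jump=0, S_4=9
t=4: S=9, d=4, jump=0, S_5=9
t=5: S=9, d=5, jump=0, S_6=9
t=6: S=9, d=3, jump=0, S_7=9
t=7: S=9, d=3, jump=0, S_8=9
t=8: S=9, d=2, jump=0, S_9=9
t=9: S=9, d=1, jump=4, S_10=13
t=10: S=13, d=0, jump=2, S_11=15
t=11: S=15, d=2, jump=0, S_12=15
t=12: S=15, d=3, jump=0, S_13=15
t=13: S=15, d=4, jump=0, S_14=15
t=14: S=15, d=5, jump=0, S_15=15
t=15: S=15, d=1, jump=4, S_16=19
t=16: S=19, d=4, jump=0, S_17=19
t=17: S=19, d=3, jump=0, S_18=19

1


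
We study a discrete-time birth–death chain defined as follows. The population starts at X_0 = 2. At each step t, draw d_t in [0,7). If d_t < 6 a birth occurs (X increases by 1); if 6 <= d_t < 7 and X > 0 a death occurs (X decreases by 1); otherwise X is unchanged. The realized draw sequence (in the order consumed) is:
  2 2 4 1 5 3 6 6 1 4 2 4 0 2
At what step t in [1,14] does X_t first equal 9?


11

t=0: X=2, d=2 → birth, X_1=3
t=1: X=3, d=2 → birth, X_2=4
t=2: X=4, d=4 → birth, X_3=5
t=3: X=5, d=1 → birth, X_4=6
t=4: X=6, d=5 → birth, X_5=7
t=5: X=7, d=3 → birth, X_6=8
t=6: X=8, d=6 → death, X_7=7
t=7: X=7, d=6 → death, X_8=6
t=8: X=6, d=1 → birth, X_9=7
t=9: X=7, d=4 → birth, X_10=8
t=10: X=8, d=2 → birth, X_11=9
t=11: X=9, d=4 → birth, X_12=10
t=12: X=10, d=0 → birth, X_13=11
t=13: X=11, d=2 → birth, X_14=12


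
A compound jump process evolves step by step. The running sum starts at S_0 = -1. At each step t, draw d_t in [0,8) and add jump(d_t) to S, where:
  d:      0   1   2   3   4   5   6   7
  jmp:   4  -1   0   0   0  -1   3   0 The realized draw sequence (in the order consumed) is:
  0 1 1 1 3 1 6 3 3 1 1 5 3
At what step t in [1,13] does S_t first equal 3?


1

t=0: S=-1, d=0, jump=4, S_1=3
t=1: S=3, d=1, jump=-1, S_2=2
t=2: S=2, d=1, jump=-1, S_3=1
t=3: S=1, d=1, jump=-1, S_4=0
t=4: S=0, d=3, jump=0, S_5=0
t=5: S=0, d=1, jump=-1, S_6=-1
t=6: S=-1, d=6, jump=3, S_7=2
t=7: S=2, d=3, jump=0, S_8=2
t=8: S=2, d=3, jump=0, S_9=2
t=9: S=2, d=1, jump=-1, S_10=1
t=10: S=1, d=1, jump=-1, S_11=0
t=11: S=0, d=5, jump=-1, S_12=-1
t=12: S=-1, d=3, jump=0, S_13=-1


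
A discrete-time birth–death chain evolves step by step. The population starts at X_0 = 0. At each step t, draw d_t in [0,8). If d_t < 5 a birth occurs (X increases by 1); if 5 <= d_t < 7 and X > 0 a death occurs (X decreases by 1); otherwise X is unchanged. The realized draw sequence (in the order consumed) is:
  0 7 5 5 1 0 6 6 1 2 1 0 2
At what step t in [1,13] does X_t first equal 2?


6

t=0: X=0, d=0 → birth, X_1=1
t=1: X=1, d=7 → hold, X_2=1
t=2: X=1, d=5 → death, X_3=0
t=3: X=0, d=5 → hold, X_4=0
t=4: X=0, d=1 → birth, X_5=1
t=5: X=1, d=0 → birth, X_6=2
t=6: X=2, d=6 → death, X_7=1
t=7: X=1, d=6 → death, X_8=0
t=8: X=0, d=1 → birth, X_9=1
t=9: X=1, d=2 → birth, X_10=2
t=10: X=2, d=1 → birth, X_11=3
t=11: X=3, d=0 → birth, X_12=4
t=12: X=4, d=2 → birth, X_13=5


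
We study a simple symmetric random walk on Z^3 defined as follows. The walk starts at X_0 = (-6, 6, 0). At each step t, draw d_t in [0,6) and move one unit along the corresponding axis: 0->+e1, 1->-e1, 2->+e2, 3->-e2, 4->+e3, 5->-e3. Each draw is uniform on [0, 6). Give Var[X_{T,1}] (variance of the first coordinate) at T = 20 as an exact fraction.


Outcome values over d=0..5: [1, -1, 0, 0, 0, 0]
Σy = 0, Σy² = 2, M = 6
μ = 0/6 = 0,  σ² = 2/6 − (0)² = 1/3
Independent increments: Var[X_20] = 20·σ² = 20·(1/3) = 20/3

20/3


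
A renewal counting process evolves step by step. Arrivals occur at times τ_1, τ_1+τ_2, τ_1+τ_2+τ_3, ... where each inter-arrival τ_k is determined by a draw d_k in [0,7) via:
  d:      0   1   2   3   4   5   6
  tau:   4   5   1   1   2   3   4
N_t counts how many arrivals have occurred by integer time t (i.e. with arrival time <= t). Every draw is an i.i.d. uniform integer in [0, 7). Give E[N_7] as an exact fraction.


1842409/823543

Inter-arrival values over d=0..6: [4, 5, 1, 1, 2, 3, 4]
Each d has probability 1/7, so the pmf of τ is: f(1) = 2/7, f(2) = 1/7, f(3) = 1/7, f(4) = 2/7, f(5) = 1/7
Renewal equation for m(n) = E[N_n]: condition on τ_1 = k (if k <= n, one arrival plus a fresh copy on the remaining n−k steps): m(n) = F(n) + Σ_{k<=n} f(k)·m(n−k), where F(n) = P(τ <= n) and m(0) = 0
m(1) = F(1) = 2/7
m(2) = F(2) + f(1)·m(1) = 3/7 + 2/7·2/7 = 25/49
m(3) = F(3) + f(1)·m(2) + f(2)·m(1) = 4/7 + 2/7·25/49 + 1/7·2/7 = 260/343
m(4) = F(4) + f(1)·m(3) + f(2)·m(2) + f(3)·m(1) = 6/7 + 2/7·260/343 + 1/7·25/49 + 1/7·2/7 = 2851/2401
m(5) = F(5) + f(1)·m(4) + f(2)·m(3) + f(3)·m(2) + f(4)·m(1) = 1 + 2/7·2851/2401 + 1/7·260/343 + 1/7·25/49 + 2/7·2/7 = 26926/16807
m(6) = F(6) + f(1)·m(5) + f(2)·m(4) + f(3)·m(3) + f(4)·m(2) + f(5)·m(1) = 1 + 2/7·26926/16807 + 1/7·2851/2401 + 1/7·260/343 + 2/7·25/49 + 1/7·2/7 = 226150/117649
m(7) = F(7) + f(1)·m(6) + f(2)·m(5) + f(3)·m(4) + f(4)·m(3) + f(5)·m(2) = 1 + 2/7·226150/117649 + 1/7·26926/16807 + 1/7·2851/2401 + 2/7·260/343 + 1/7·25/49 = 1842409/823543
E[N_7] = m(7) = 1842409/823543


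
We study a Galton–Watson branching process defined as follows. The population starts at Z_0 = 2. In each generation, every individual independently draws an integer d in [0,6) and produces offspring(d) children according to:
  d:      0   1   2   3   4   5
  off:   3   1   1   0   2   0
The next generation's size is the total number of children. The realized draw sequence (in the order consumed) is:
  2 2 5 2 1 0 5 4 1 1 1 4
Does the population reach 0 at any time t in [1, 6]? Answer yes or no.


no

gen 0: Z_0=2, draws=[2, 2], offspring=[1, 1], Z_1=2
gen 1: Z_1=2, draws=[5, 2], offspring=[0, 1], Z_2=1
gen 2: Z_2=1, draws=[1], offspring=[1], Z_3=1
gen 3: Z_3=1, draws=[0], offspring=[3], Z_4=3
gen 4: Z_4=3, draws=[5, 4, 1], offspring=[0, 2, 1], Z_5=3
gen 5: Z_5=3, draws=[1, 1, 4], offspring=[1, 1, 2], Z_6=4


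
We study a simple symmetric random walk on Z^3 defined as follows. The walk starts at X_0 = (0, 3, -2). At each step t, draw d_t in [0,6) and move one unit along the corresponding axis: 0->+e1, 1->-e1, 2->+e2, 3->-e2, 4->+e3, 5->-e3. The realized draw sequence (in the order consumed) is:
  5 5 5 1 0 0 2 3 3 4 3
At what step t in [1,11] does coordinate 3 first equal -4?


t=0: X=(0, 3, -2), d=5 → -e3, X_1=(0, 3, -3)
t=1: X=(0, 3, -3), d=5 → -e3, X_2=(0, 3, -4)
t=2: X=(0, 3, -4), d=5 → -e3, X_3=(0, 3, -5)
t=3: X=(0, 3, -5), d=1 → -e1, X_4=(-1, 3, -5)
t=4: X=(-1, 3, -5), d=0 → +e1, X_5=(0, 3, -5)
t=5: X=(0, 3, -5), d=0 → +e1, X_6=(1, 3, -5)
t=6: X=(1, 3, -5), d=2 → +e2, X_7=(1, 4, -5)
t=7: X=(1, 4, -5), d=3 → -e2, X_8=(1, 3, -5)
t=8: X=(1, 3, -5), d=3 → -e2, X_9=(1, 2, -5)
t=9: X=(1, 2, -5), d=4 → +e3, X_10=(1, 2, -4)
t=10: X=(1, 2, -4), d=3 → -e2, X_11=(1, 1, -4)

2


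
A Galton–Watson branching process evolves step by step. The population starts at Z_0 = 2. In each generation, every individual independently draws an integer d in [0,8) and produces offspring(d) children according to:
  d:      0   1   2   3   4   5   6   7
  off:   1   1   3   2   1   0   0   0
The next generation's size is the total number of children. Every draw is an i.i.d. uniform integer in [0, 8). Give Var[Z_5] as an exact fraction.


Outcome values over d=0..7: [1, 1, 3, 2, 1, 0, 0, 0]
Σy = 8, Σy² = 16, M = 8
μ = 8/8 = 1,  σ² = 16/8 − (1)² = 1
V_0 = 0, E_0 = 2
V_1 = 1·E_0 + (1)²·V_0 = 2;  E_1 = 2
V_2 = 1·E_1 + (1)²·V_1 = 4;  E_2 = 2
V_3 = 1·E_2 + (1)²·V_2 = 6;  E_3 = 2
V_4 = 1·E_3 + (1)²·V_3 = 8;  E_4 = 2
V_5 = 1·E_4 + (1)²·V_4 = 10;  E_5 = 2

10


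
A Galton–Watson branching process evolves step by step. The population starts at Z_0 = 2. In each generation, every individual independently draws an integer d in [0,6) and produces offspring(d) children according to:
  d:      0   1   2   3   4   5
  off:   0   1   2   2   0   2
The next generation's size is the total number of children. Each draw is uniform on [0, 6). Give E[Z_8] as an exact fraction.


5764801/839808

Outcome values over d=0..5: [0, 1, 2, 2, 0, 2]
Σy = 7, Σy² = 13, M = 6
μ = 7/6 = 7/6,  σ² = 13/6 − (7/6)² = 29/36
E[Z_0] = 2
E[Z_1] = 7/6·E[Z_0] = 7/3
E[Z_2] = 7/6·E[Z_1] = 49/18
E[Z_3] = 7/6·E[Z_2] = 343/108
E[Z_4] = 7/6·E[Z_3] = 2401/648
E[Z_5] = 7/6·E[Z_4] = 16807/3888
E[Z_6] = 7/6·E[Z_5] = 117649/23328
E[Z_7] = 7/6·E[Z_6] = 823543/139968
E[Z_8] = 7/6·E[Z_7] = 5764801/839808


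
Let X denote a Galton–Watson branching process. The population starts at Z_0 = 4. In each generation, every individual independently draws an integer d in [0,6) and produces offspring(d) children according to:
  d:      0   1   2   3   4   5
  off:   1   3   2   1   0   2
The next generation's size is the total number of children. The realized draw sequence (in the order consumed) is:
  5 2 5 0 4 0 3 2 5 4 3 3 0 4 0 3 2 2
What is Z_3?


gen 0: Z_0=4, draws=[5, 2, 5, 0], offspring=[2, 2, 2, 1], Z_1=7
gen 1: Z_1=7, draws=[4, 0, 3, 2, 5, 4, 3], offspring=[0, 1, 1, 2, 2, 0, 1], Z_2=7
gen 2: Z_2=7, draws=[3, 0, 4, 0, 3, 2, 2], offspring=[1, 1, 0, 1, 1, 2, 2], Z_3=8

8


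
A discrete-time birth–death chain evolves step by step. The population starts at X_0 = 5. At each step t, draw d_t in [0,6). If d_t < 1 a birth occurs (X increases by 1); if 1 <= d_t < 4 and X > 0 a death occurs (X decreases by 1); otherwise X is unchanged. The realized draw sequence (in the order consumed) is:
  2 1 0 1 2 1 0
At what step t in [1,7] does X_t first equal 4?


t=0: X=5, d=2 → death, X_1=4
t=1: X=4, d=1 → death, X_2=3
t=2: X=3, d=0 → birth, X_3=4
t=3: X=4, d=1 → death, X_4=3
t=4: X=3, d=2 → death, X_5=2
t=5: X=2, d=1 → death, X_6=1
t=6: X=1, d=0 → birth, X_7=2

1


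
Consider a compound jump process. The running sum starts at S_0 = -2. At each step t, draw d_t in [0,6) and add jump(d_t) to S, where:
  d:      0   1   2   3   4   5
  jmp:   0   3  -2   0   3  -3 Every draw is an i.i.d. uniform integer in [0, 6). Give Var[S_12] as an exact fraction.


Outcome values over d=0..5: [0, 3, -2, 0, 3, -3]
Σy = 1, Σy² = 31, M = 6
μ = 1/6 = 1/6,  σ² = 31/6 − (1/6)² = 185/36
Independent increments: Var[S_12] = 12·σ² = 12·(185/36) = 185/3

185/3


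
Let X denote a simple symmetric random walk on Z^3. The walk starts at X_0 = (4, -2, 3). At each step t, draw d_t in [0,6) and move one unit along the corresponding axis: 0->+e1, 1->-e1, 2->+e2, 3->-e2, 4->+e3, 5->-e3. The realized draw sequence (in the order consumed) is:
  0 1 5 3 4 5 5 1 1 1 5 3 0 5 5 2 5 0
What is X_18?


t=0: X=(4, -2, 3), d=0 → +e1, X_1=(5, -2, 3)
t=1: X=(5, -2, 3), d=1 → -e1, X_2=(4, -2, 3)
t=2: X=(4, -2, 3), d=5 → -e3, X_3=(4, -2, 2)
t=3: X=(4, -2, 2), d=3 → -e2, X_4=(4, -3, 2)
t=4: X=(4, -3, 2), d=4 → +e3, X_5=(4, -3, 3)
t=5: X=(4, -3, 3), d=5 → -e3, X_6=(4, -3, 2)
t=6: X=(4, -3, 2), d=5 → -e3, X_7=(4, -3, 1)
t=7: X=(4, -3, 1), d=1 → -e1, X_8=(3, -3, 1)
t=8: X=(3, -3, 1), d=1 → -e1, X_9=(2, -3, 1)
t=9: X=(2, -3, 1), d=1 → -e1, X_10=(1, -3, 1)
t=10: X=(1, -3, 1), d=5 → -e3, X_11=(1, -3, 0)
t=11: X=(1, -3, 0), d=3 → -e2, X_12=(1, -4, 0)
t=12: X=(1, -4, 0), d=0 → +e1, X_13=(2, -4, 0)
t=13: X=(2, -4, 0), d=5 → -e3, X_14=(2, -4, -1)
t=14: X=(2, -4, -1), d=5 → -e3, X_15=(2, -4, -2)
t=15: X=(2, -4, -2), d=2 → +e2, X_16=(2, -3, -2)
t=16: X=(2, -3, -2), d=5 → -e3, X_17=(2, -3, -3)
t=17: X=(2, -3, -3), d=0 → +e1, X_18=(3, -3, -3)

(3, -3, -3)


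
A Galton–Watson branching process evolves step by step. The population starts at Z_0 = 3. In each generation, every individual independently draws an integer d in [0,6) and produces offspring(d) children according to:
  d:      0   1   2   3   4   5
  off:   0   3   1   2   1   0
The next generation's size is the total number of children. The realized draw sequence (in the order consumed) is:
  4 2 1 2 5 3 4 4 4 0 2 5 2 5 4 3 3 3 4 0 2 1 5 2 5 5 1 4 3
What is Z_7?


gen 0: Z_0=3, draws=[4, 2, 1], offspring=[1, 1, 3], Z_1=5
gen 1: Z_1=5, draws=[2, 5, 3, 4, 4], offspring=[1, 0, 2, 1, 1], Z_2=5
gen 2: Z_2=5, draws=[4, 0, 2, 5, 2], offspring=[1, 0, 1, 0, 1], Z_3=3
gen 3: Z_3=3, draws=[5, 4, 3], offspring=[0, 1, 2], Z_4=3
gen 4: Z_4=3, draws=[3, 3, 4], offspring=[2, 2, 1], Z_5=5
gen 5: Z_5=5, draws=[0, 2, 1, 5, 2], offspring=[0, 1, 3, 0, 1], Z_6=5
gen 6: Z_6=5, draws=[5, 5, 1, 4, 3], offspring=[0, 0, 3, 1, 2], Z_7=6

6


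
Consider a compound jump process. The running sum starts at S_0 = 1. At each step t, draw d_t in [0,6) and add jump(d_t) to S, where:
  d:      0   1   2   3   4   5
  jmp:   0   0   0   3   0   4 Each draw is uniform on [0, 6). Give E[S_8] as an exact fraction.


Outcome values over d=0..5: [0, 0, 0, 3, 0, 4]
Σy = 7, Σy² = 25, M = 6
μ = 7/6 = 7/6,  σ² = 25/6 − (7/6)² = 101/36
E[S_8] = 1 + 8·(7/6) = 31/3

31/3


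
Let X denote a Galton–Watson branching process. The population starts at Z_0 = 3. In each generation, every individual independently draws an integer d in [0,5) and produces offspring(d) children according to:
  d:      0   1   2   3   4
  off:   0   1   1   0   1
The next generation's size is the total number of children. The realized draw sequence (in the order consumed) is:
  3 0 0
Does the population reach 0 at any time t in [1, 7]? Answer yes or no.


yes

gen 0: Z_0=3, draws=[3, 0, 0], offspring=[0, 0, 0], Z_1=0
gen 1: Z_1=0, draws=[], offspring=[], Z_2=0
gen 2: Z_2=0, draws=[], offspring=[], Z_3=0
gen 3: Z_3=0, draws=[], offspring=[], Z_4=0
gen 4: Z_4=0, draws=[], offspring=[], Z_5=0
gen 5: Z_5=0, draws=[], offspring=[], Z_6=0
gen 6: Z_6=0, draws=[], offspring=[], Z_7=0


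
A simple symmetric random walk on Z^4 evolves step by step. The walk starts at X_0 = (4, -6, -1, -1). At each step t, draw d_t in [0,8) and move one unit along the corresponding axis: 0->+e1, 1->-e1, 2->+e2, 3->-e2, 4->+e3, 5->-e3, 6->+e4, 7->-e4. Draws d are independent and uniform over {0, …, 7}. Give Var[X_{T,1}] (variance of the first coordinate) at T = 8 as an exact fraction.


Outcome values over d=0..7: [1, -1, 0, 0, 0, 0, 0, 0]
Σy = 0, Σy² = 2, M = 8
μ = 0/8 = 0,  σ² = 2/8 − (0)² = 1/4
Independent increments: Var[X_8] = 8·σ² = 8·(1/4) = 2

2


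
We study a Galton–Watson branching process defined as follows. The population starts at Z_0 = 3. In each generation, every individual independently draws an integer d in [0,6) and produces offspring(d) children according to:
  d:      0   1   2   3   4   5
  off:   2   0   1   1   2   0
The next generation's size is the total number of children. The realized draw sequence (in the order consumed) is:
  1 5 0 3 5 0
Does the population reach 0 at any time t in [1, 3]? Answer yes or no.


no

gen 0: Z_0=3, draws=[1, 5, 0], offspring=[0, 0, 2], Z_1=2
gen 1: Z_1=2, draws=[3, 5], offspring=[1, 0], Z_2=1
gen 2: Z_2=1, draws=[0], offspring=[2], Z_3=2


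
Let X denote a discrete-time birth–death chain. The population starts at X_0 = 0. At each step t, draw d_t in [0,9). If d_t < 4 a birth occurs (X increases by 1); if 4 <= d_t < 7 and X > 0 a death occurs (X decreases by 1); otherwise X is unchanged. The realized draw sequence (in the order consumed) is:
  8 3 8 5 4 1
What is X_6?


t=0: X=0, d=8 → hold, X_1=0
t=1: X=0, d=3 → birth, X_2=1
t=2: X=1, d=8 → hold, X_3=1
t=3: X=1, d=5 → death, X_4=0
t=4: X=0, d=4 → hold, X_5=0
t=5: X=0, d=1 → birth, X_6=1

1


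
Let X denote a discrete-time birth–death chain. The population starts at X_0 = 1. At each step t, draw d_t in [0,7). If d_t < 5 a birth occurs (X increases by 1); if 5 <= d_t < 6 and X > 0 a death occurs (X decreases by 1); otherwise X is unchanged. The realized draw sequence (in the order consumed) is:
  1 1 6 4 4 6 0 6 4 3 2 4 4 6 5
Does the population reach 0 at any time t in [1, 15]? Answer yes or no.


no

t=0: X=1, d=1 → birth, X_1=2
t=1: X=2, d=1 → birth, X_2=3
t=2: X=3, d=6 → hold, X_3=3
t=3: X=3, d=4 → birth, X_4=4
t=4: X=4, d=4 → birth, X_5=5
t=5: X=5, d=6 → hold, X_6=5
t=6: X=5, d=0 → birth, X_7=6
t=7: X=6, d=6 → hold, X_8=6
t=8: X=6, d=4 → birth, X_9=7
t=9: X=7, d=3 → birth, X_10=8
t=10: X=8, d=2 → birth, X_11=9
t=11: X=9, d=4 → birth, X_12=10
t=12: X=10, d=4 → birth, X_13=11
t=13: X=11, d=6 → hold, X_14=11
t=14: X=11, d=5 → death, X_15=10


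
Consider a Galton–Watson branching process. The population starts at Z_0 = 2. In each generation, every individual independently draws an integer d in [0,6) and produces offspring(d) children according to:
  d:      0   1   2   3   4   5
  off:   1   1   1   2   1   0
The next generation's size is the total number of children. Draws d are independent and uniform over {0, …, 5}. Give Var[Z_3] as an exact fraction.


Outcome values over d=0..5: [1, 1, 1, 2, 1, 0]
Σy = 6, Σy² = 8, M = 6
μ = 6/6 = 1,  σ² = 8/6 − (1)² = 1/3
V_0 = 0, E_0 = 2
V_1 = 1/3·E_0 + (1)²·V_0 = 2/3;  E_1 = 2
V_2 = 1/3·E_1 + (1)²·V_1 = 4/3;  E_2 = 2
V_3 = 1/3·E_2 + (1)²·V_2 = 2;  E_3 = 2

2


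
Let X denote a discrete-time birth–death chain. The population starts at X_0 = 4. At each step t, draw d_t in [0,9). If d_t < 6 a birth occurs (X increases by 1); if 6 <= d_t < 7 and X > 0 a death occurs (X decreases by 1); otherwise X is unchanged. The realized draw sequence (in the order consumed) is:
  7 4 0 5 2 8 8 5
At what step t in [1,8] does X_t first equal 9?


t=0: X=4, d=7 → hold, X_1=4
t=1: X=4, d=4 → birth, X_2=5
t=2: X=5, d=0 → birth, X_3=6
t=3: X=6, d=5 → birth, X_4=7
t=4: X=7, d=2 → birth, X_5=8
t=5: X=8, d=8 → hold, X_6=8
t=6: X=8, d=8 → hold, X_7=8
t=7: X=8, d=5 → birth, X_8=9

8


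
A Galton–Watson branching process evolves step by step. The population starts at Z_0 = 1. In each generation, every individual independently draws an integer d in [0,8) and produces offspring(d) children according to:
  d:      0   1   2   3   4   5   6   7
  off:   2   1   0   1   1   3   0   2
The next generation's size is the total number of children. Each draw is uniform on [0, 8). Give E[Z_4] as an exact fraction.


Outcome values over d=0..7: [2, 1, 0, 1, 1, 3, 0, 2]
Σy = 10, Σy² = 20, M = 8
μ = 10/8 = 5/4,  σ² = 20/8 − (5/4)² = 15/16
E[Z_0] = 1
E[Z_1] = 5/4·E[Z_0] = 5/4
E[Z_2] = 5/4·E[Z_1] = 25/16
E[Z_3] = 5/4·E[Z_2] = 125/64
E[Z_4] = 5/4·E[Z_3] = 625/256

625/256


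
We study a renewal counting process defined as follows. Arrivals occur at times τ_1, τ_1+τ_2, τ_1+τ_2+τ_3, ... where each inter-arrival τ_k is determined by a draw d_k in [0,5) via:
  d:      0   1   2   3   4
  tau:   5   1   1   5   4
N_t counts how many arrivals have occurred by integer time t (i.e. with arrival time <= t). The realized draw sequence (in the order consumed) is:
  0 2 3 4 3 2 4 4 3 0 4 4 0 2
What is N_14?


draw d_1=0: τ_1=5, arrival time A_1=5
draw d_2=2: τ_2=1, arrival time A_2=6
draw d_3=3: τ_3=5, arrival time A_3=11
draw d_4=4: τ_4=4, arrival time A_4=15
draw d_5=3: τ_5=5, arrival time A_5=20
draw d_6=2: τ_6=1, arrival time A_6=21
draw d_7=4: τ_7=4, arrival time A_7=25
draw d_8=4: τ_8=4, arrival time A_8=29
draw d_9=3: τ_9=5, arrival time A_9=34
draw d_10=0: τ_10=5, arrival time A_10=39
draw d_11=4: τ_11=4, arrival time A_11=43
draw d_12=4: τ_12=4, arrival time A_12=47
draw d_13=0: τ_13=5, arrival time A_13=52
draw d_14=2: τ_14=1, arrival time A_14=53
N_t over t=0..14: 0:0 1:0 2:0 3:0 4:0 5:1 6:2 7:2 8:2 9:2 10:2 11:3 12:3 13:3 14:3

3


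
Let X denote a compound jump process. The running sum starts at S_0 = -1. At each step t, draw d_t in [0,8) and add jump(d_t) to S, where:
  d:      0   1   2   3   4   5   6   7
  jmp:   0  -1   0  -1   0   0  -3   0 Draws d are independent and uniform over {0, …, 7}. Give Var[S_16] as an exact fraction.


63/4

Outcome values over d=0..7: [0, -1, 0, -1, 0, 0, -3, 0]
Σy = -5, Σy² = 11, M = 8
μ = -5/8 = -5/8,  σ² = 11/8 − (-5/8)² = 63/64
Independent increments: Var[S_16] = 16·σ² = 16·(63/64) = 63/4


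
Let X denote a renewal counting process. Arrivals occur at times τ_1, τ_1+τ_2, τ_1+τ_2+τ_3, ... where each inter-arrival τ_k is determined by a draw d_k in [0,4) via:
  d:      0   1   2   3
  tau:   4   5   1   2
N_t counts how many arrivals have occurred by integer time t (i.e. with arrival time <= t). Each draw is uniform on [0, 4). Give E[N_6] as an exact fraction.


Inter-arrival values over d=0..3: [4, 5, 1, 2]
Each d has probability 1/4, so the pmf of τ is: f(1) = 1/4, f(2) = 1/4, f(4) = 1/4, f(5) = 1/4
Renewal equation for m(n) = E[N_n]: condition on τ_1 = k (if k <= n, one arrival plus a fresh copy on the remaining n−k steps): m(n) = F(n) + Σ_{k<=n} f(k)·m(n−k), where F(n) = P(τ <= n) and m(0) = 0
m(1) = F(1) = 1/4
m(2) = F(2) + f(1)·m(1) = 1/2 + 1/4·1/4 = 9/16
m(3) = F(3) + f(1)·m(2) + f(2)·m(1) = 1/2 + 1/4·9/16 + 1/4·1/4 = 45/64
m(4) = F(4) + f(1)·m(3) + f(2)·m(2) = 3/4 + 1/4·45/64 + 1/4·9/16 = 273/256
m(5) = F(5) + f(1)·m(4) + f(2)·m(3) + f(4)·m(1) = 1 + 1/4·273/256 + 1/4·45/64 + 1/4·1/4 = 1541/1024
m(6) = F(6) + f(1)·m(5) + f(2)·m(4) + f(4)·m(2) + f(5)·m(1) = 1 + 1/4·1541/1024 + 1/4·273/256 + 1/4·9/16 + 1/4·1/4 = 7561/4096
E[N_6] = m(6) = 7561/4096

7561/4096


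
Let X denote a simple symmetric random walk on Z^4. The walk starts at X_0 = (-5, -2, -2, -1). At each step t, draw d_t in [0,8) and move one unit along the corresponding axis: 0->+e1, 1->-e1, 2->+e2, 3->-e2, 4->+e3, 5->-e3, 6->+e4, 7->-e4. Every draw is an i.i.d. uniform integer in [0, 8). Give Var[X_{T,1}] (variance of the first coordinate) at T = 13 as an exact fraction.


13/4

Outcome values over d=0..7: [1, -1, 0, 0, 0, 0, 0, 0]
Σy = 0, Σy² = 2, M = 8
μ = 0/8 = 0,  σ² = 2/8 − (0)² = 1/4
Independent increments: Var[X_13] = 13·σ² = 13·(1/4) = 13/4


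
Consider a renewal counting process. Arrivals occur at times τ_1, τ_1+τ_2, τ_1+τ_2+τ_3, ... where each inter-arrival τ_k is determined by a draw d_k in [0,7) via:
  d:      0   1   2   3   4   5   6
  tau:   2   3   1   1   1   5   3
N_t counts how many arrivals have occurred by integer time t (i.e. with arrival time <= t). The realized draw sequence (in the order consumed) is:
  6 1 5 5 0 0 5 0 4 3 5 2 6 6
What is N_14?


draw d_1=6: τ_1=3, arrival time A_1=3
draw d_2=1: τ_2=3, arrival time A_2=6
draw d_3=5: τ_3=5, arrival time A_3=11
draw d_4=5: τ_4=5, arrival time A_4=16
draw d_5=0: τ_5=2, arrival time A_5=18
draw d_6=0: τ_6=2, arrival time A_6=20
draw d_7=5: τ_7=5, arrival time A_7=25
draw d_8=0: τ_8=2, arrival time A_8=27
draw d_9=4: τ_9=1, arrival time A_9=28
draw d_10=3: τ_10=1, arrival time A_10=29
draw d_11=5: τ_11=5, arrival time A_11=34
draw d_12=2: τ_12=1, arrival time A_12=35
draw d_13=6: τ_13=3, arrival time A_13=38
draw d_14=6: τ_14=3, arrival time A_14=41
N_t over t=0..14: 0:0 1:0 2:0 3:1 4:1 5:1 6:2 7:2 8:2 9:2 10:2 11:3 12:3 13:3 14:3

3


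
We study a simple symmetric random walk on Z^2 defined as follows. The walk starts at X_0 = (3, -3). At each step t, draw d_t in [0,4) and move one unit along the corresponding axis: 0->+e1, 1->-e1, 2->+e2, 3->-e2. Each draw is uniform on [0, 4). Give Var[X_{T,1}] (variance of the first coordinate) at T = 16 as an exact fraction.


Outcome values over d=0..3: [1, -1, 0, 0]
Σy = 0, Σy² = 2, M = 4
μ = 0/4 = 0,  σ² = 2/4 − (0)² = 1/2
Independent increments: Var[X_16] = 16·σ² = 16·(1/2) = 8

8


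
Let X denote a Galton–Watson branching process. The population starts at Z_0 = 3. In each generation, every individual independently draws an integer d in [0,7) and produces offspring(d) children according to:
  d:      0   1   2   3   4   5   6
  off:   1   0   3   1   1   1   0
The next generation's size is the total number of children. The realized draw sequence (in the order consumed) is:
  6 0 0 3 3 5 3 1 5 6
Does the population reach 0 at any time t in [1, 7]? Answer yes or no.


gen 0: Z_0=3, draws=[6, 0, 0], offspring=[0, 1, 1], Z_1=2
gen 1: Z_1=2, draws=[3, 3], offspring=[1, 1], Z_2=2
gen 2: Z_2=2, draws=[5, 3], offspring=[1, 1], Z_3=2
gen 3: Z_3=2, draws=[1, 5], offspring=[0, 1], Z_4=1
gen 4: Z_4=1, draws=[6], offspring=[0], Z_5=0
gen 5: Z_5=0, draws=[], offspring=[], Z_6=0
gen 6: Z_6=0, draws=[], offspring=[], Z_7=0

yes


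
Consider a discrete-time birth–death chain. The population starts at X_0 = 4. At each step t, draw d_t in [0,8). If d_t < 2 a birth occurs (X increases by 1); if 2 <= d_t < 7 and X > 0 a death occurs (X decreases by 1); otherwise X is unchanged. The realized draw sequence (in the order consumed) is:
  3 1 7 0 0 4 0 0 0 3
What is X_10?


t=0: X=4, d=3 → death, X_1=3
t=1: X=3, d=1 → birth, X_2=4
t=2: X=4, d=7 → hold, X_3=4
t=3: X=4, d=0 → birth, X_4=5
t=4: X=5, d=0 → birth, X_5=6
t=5: X=6, d=4 → death, X_6=5
t=6: X=5, d=0 → birth, X_7=6
t=7: X=6, d=0 → birth, X_8=7
t=8: X=7, d=0 → birth, X_9=8
t=9: X=8, d=3 → death, X_10=7

7


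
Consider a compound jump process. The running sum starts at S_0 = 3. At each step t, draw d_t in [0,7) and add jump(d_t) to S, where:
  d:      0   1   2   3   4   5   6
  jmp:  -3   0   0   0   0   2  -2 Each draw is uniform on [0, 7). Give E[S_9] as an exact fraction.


-6/7

Outcome values over d=0..6: [-3, 0, 0, 0, 0, 2, -2]
Σy = -3, Σy² = 17, M = 7
μ = -3/7 = -3/7,  σ² = 17/7 − (-3/7)² = 110/49
E[S_9] = 3 + 9·(-3/7) = -6/7


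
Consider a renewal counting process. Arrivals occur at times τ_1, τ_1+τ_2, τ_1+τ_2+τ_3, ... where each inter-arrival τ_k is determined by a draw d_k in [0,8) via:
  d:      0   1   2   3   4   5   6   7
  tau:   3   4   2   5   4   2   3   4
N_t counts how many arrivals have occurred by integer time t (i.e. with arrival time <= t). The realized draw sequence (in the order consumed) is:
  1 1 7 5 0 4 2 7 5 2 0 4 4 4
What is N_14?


draw d_1=1: τ_1=4, arrival time A_1=4
draw d_2=1: τ_2=4, arrival time A_2=8
draw d_3=7: τ_3=4, arrival time A_3=12
draw d_4=5: τ_4=2, arrival time A_4=14
draw d_5=0: τ_5=3, arrival time A_5=17
draw d_6=4: τ_6=4, arrival time A_6=21
draw d_7=2: τ_7=2, arrival time A_7=23
draw d_8=7: τ_8=4, arrival time A_8=27
draw d_9=5: τ_9=2, arrival time A_9=29
draw d_10=2: τ_10=2, arrival time A_10=31
draw d_11=0: τ_11=3, arrival time A_11=34
draw d_12=4: τ_12=4, arrival time A_12=38
draw d_13=4: τ_13=4, arrival time A_13=42
draw d_14=4: τ_14=4, arrival time A_14=46
N_t over t=0..14: 0:0 1:0 2:0 3:0 4:1 5:1 6:1 7:1 8:2 9:2 10:2 11:2 12:3 13:3 14:4

4


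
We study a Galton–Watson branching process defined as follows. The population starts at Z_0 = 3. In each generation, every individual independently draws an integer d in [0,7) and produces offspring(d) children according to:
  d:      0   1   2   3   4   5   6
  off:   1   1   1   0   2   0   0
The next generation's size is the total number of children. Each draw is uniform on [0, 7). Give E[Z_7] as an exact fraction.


234375/823543

Outcome values over d=0..6: [1, 1, 1, 0, 2, 0, 0]
Σy = 5, Σy² = 7, M = 7
μ = 5/7 = 5/7,  σ² = 7/7 − (5/7)² = 24/49
E[Z_0] = 3
E[Z_1] = 5/7·E[Z_0] = 15/7
E[Z_2] = 5/7·E[Z_1] = 75/49
E[Z_3] = 5/7·E[Z_2] = 375/343
E[Z_4] = 5/7·E[Z_3] = 1875/2401
E[Z_5] = 5/7·E[Z_4] = 9375/16807
E[Z_6] = 5/7·E[Z_5] = 46875/117649
E[Z_7] = 5/7·E[Z_6] = 234375/823543


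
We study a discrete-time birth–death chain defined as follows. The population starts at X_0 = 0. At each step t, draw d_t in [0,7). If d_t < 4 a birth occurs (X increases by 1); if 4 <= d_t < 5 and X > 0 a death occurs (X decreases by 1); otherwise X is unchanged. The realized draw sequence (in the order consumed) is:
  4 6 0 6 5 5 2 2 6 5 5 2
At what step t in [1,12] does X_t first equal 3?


t=0: X=0, d=4 → hold, X_1=0
t=1: X=0, d=6 → hold, X_2=0
t=2: X=0, d=0 → birth, X_3=1
t=3: X=1, d=6 → hold, X_4=1
t=4: X=1, d=5 → hold, X_5=1
t=5: X=1, d=5 → hold, X_6=1
t=6: X=1, d=2 → birth, X_7=2
t=7: X=2, d=2 → birth, X_8=3
t=8: X=3, d=6 → hold, X_9=3
t=9: X=3, d=5 → hold, X_10=3
t=10: X=3, d=5 → hold, X_11=3
t=11: X=3, d=2 → birth, X_12=4

8


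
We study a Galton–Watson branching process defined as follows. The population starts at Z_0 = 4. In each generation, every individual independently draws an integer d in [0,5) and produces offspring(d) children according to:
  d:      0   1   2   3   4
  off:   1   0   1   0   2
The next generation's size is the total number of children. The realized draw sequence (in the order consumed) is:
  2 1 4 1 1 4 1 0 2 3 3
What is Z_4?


gen 0: Z_0=4, draws=[2, 1, 4, 1], offspring=[1, 0, 2, 0], Z_1=3
gen 1: Z_1=3, draws=[1, 4, 1], offspring=[0, 2, 0], Z_2=2
gen 2: Z_2=2, draws=[0, 2], offspring=[1, 1], Z_3=2
gen 3: Z_3=2, draws=[3, 3], offspring=[0, 0], Z_4=0

0


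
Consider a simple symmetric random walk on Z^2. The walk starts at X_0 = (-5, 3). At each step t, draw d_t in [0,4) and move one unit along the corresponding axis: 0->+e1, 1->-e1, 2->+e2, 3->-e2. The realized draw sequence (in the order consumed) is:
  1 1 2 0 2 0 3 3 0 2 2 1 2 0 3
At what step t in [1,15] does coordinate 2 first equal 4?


3

t=0: X=(-5, 3), d=1 → -e1, X_1=(-6, 3)
t=1: X=(-6, 3), d=1 → -e1, X_2=(-7, 3)
t=2: X=(-7, 3), d=2 → +e2, X_3=(-7, 4)
t=3: X=(-7, 4), d=0 → +e1, X_4=(-6, 4)
t=4: X=(-6, 4), d=2 → +e2, X_5=(-6, 5)
t=5: X=(-6, 5), d=0 → +e1, X_6=(-5, 5)
t=6: X=(-5, 5), d=3 → -e2, X_7=(-5, 4)
t=7: X=(-5, 4), d=3 → -e2, X_8=(-5, 3)
t=8: X=(-5, 3), d=0 → +e1, X_9=(-4, 3)
t=9: X=(-4, 3), d=2 → +e2, X_10=(-4, 4)
t=10: X=(-4, 4), d=2 → +e2, X_11=(-4, 5)
t=11: X=(-4, 5), d=1 → -e1, X_12=(-5, 5)
t=12: X=(-5, 5), d=2 → +e2, X_13=(-5, 6)
t=13: X=(-5, 6), d=0 → +e1, X_14=(-4, 6)
t=14: X=(-4, 6), d=3 → -e2, X_15=(-4, 5)


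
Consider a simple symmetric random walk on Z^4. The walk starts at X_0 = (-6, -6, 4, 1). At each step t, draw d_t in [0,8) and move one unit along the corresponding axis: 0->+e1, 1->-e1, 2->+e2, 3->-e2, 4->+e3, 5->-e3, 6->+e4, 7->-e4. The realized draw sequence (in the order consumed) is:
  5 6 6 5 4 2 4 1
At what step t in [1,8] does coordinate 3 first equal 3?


t=0: X=(-6, -6, 4, 1), d=5 → -e3, X_1=(-6, -6, 3, 1)
t=1: X=(-6, -6, 3, 1), d=6 → +e4, X_2=(-6, -6, 3, 2)
t=2: X=(-6, -6, 3, 2), d=6 → +e4, X_3=(-6, -6, 3, 3)
t=3: X=(-6, -6, 3, 3), d=5 → -e3, X_4=(-6, -6, 2, 3)
t=4: X=(-6, -6, 2, 3), d=4 → +e3, X_5=(-6, -6, 3, 3)
t=5: X=(-6, -6, 3, 3), d=2 → +e2, X_6=(-6, -5, 3, 3)
t=6: X=(-6, -5, 3, 3), d=4 → +e3, X_7=(-6, -5, 4, 3)
t=7: X=(-6, -5, 4, 3), d=1 → -e1, X_8=(-7, -5, 4, 3)

1


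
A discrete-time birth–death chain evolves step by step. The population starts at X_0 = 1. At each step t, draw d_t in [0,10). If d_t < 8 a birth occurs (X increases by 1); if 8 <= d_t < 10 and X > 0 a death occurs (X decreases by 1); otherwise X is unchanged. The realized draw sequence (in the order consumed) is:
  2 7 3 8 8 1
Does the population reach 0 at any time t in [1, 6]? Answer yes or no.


no

t=0: X=1, d=2 → birth, X_1=2
t=1: X=2, d=7 → birth, X_2=3
t=2: X=3, d=3 → birth, X_3=4
t=3: X=4, d=8 → death, X_4=3
t=4: X=3, d=8 → death, X_5=2
t=5: X=2, d=1 → birth, X_6=3


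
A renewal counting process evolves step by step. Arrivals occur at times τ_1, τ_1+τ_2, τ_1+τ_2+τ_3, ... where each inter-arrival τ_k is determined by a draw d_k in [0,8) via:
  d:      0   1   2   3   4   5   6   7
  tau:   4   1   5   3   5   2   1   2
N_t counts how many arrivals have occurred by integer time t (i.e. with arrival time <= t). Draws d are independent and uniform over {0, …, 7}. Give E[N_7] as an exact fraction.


Inter-arrival values over d=0..7: [4, 1, 5, 3, 5, 2, 1, 2]
Each d has probability 1/8, so the pmf of τ is: f(1) = 1/4, f(2) = 1/4, f(3) = 1/8, f(4) = 1/8, f(5) = 1/4
Renewal equation for m(n) = E[N_n]: condition on τ_1 = k (if k <= n, one arrival plus a fresh copy on the remaining n−k steps): m(n) = F(n) + Σ_{k<=n} f(k)·m(n−k), where F(n) = P(τ <= n) and m(0) = 0
m(1) = F(1) = 1/4
m(2) = F(2) + f(1)·m(1) = 1/2 + 1/4·1/4 = 9/16
m(3) = F(3) + f(1)·m(2) + f(2)·m(1) = 5/8 + 1/4·9/16 + 1/4·1/4 = 53/64
m(4) = F(4) + f(1)·m(3) + f(2)·m(2) + f(3)·m(1) = 3/4 + 1/4·53/64 + 1/4·9/16 + 1/8·1/4 = 289/256
m(5) = F(5) + f(1)·m(4) + f(2)·m(3) + f(3)·m(2) + f(4)·m(1) = 1 + 1/4·289/256 + 1/4·53/64 + 1/8·9/16 + 1/8·1/4 = 1629/1024
m(6) = F(6) + f(1)·m(5) + f(2)·m(4) + f(3)·m(3) + f(4)·m(2) + f(5)·m(1) = 1 + 1/4·1629/1024 + 1/4·289/256 + 1/8·53/64 + 1/8·9/16 + 1/4·1/4 = 7849/4096
m(7) = F(7) + f(1)·m(6) + f(2)·m(5) + f(3)·m(4) + f(4)·m(3) + f(5)·m(2) = 1 + 1/4·7849/4096 + 1/4·1629/1024 + 1/8·289/256 + 1/8·53/64 + 1/4·9/16 = 37061/16384
E[N_7] = m(7) = 37061/16384

37061/16384


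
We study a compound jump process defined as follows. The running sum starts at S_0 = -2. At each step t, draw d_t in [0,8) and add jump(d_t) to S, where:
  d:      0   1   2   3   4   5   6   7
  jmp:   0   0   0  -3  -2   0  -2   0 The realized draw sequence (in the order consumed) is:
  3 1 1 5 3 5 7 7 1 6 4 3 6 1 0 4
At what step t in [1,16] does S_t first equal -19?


t=0: S=-2, d=3, jump=-3, S_1=-5
t=1: S=-5, d=1, jump=0, S_2=-5
t=2: S=-5, d=1, jump=0, S_3=-5
t=3: S=-5, d=5, jump=0, S_4=-5
t=4: S=-5, d=3, jump=-3, S_5=-8
t=5: S=-8, d=5, jump=0, S_6=-8
t=6: S=-8, d=7, jump=0, S_7=-8
t=7: S=-8, d=7, jump=0, S_8=-8
t=8: S=-8, d=1, jump=0, S_9=-8
t=9: S=-8, d=6, jump=-2, S_10=-10
t=10: S=-10, d=4, jump=-2, S_11=-12
t=11: S=-12, d=3, jump=-3, S_12=-15
t=12: S=-15, d=6, jump=-2, S_13=-17
t=13: S=-17, d=1, jump=0, S_14=-17
t=14: S=-17, d=0, jump=0, S_15=-17
t=15: S=-17, d=4, jump=-2, S_16=-19

16


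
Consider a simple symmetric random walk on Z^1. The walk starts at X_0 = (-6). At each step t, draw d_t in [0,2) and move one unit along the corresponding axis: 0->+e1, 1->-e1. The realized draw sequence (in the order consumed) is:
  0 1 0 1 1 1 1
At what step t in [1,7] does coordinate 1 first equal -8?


6

t=0: X=(-6), d=0 → +e1, X_1=(-5)
t=1: X=(-5), d=1 → -e1, X_2=(-6)
t=2: X=(-6), d=0 → +e1, X_3=(-5)
t=3: X=(-5), d=1 → -e1, X_4=(-6)
t=4: X=(-6), d=1 → -e1, X_5=(-7)
t=5: X=(-7), d=1 → -e1, X_6=(-8)
t=6: X=(-8), d=1 → -e1, X_7=(-9)


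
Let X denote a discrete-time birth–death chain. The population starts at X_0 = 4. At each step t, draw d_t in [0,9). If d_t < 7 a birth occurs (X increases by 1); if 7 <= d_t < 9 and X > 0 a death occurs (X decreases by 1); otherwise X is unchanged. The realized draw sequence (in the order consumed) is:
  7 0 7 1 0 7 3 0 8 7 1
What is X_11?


5

t=0: X=4, d=7 → death, X_1=3
t=1: X=3, d=0 → birth, X_2=4
t=2: X=4, d=7 → death, X_3=3
t=3: X=3, d=1 → birth, X_4=4
t=4: X=4, d=0 → birth, X_5=5
t=5: X=5, d=7 → death, X_6=4
t=6: X=4, d=3 → birth, X_7=5
t=7: X=5, d=0 → birth, X_8=6
t=8: X=6, d=8 → death, X_9=5
t=9: X=5, d=7 → death, X_10=4
t=10: X=4, d=1 → birth, X_11=5


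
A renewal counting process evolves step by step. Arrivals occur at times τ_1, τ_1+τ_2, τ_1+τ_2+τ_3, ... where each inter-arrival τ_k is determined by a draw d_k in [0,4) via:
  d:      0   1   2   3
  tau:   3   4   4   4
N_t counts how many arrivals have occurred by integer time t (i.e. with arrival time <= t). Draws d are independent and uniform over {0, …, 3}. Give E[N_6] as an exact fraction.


Inter-arrival values over d=0..3: [3, 4, 4, 4]
Each d has probability 1/4, so the pmf of τ is: f(3) = 1/4, f(4) = 3/4
Renewal equation for m(n) = E[N_n]: condition on τ_1 = k (if k <= n, one arrival plus a fresh copy on the remaining n−k steps): m(n) = F(n) + Σ_{k<=n} f(k)·m(n−k), where F(n) = P(τ <= n) and m(0) = 0
m(1) = F(1) = 0
m(2) = F(2) = 0
m(3) = F(3) = 1/4
m(4) = F(4) = 1
m(5) = F(5) = 1
m(6) = F(6) + f(3)·m(3) = 1 + 1/4·1/4 = 17/16
E[N_6] = m(6) = 17/16

17/16


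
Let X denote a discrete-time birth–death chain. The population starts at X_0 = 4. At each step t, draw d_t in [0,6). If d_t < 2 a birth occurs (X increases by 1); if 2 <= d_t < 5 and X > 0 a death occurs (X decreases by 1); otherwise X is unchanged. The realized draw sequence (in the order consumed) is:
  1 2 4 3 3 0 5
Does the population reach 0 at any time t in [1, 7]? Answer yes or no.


t=0: X=4, d=1 → birth, X_1=5
t=1: X=5, d=2 → death, X_2=4
t=2: X=4, d=4 → death, X_3=3
t=3: X=3, d=3 → death, X_4=2
t=4: X=2, d=3 → death, X_5=1
t=5: X=1, d=0 → birth, X_6=2
t=6: X=2, d=5 → hold, X_7=2

no
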